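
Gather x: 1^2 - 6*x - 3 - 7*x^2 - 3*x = -7*x^2 - 9*x - 2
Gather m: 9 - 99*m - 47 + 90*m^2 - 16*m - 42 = 90*m^2 - 115*m - 80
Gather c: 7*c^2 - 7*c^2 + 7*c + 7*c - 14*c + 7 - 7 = 0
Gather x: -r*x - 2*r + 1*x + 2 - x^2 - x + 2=-r*x - 2*r - x^2 + 4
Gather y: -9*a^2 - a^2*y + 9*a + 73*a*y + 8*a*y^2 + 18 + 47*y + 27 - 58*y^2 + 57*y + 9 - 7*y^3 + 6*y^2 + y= -9*a^2 + 9*a - 7*y^3 + y^2*(8*a - 52) + y*(-a^2 + 73*a + 105) + 54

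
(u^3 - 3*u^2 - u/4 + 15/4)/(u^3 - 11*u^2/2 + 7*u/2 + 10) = (u - 3/2)/(u - 4)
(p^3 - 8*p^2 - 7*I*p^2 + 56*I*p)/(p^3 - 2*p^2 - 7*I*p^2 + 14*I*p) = (p - 8)/(p - 2)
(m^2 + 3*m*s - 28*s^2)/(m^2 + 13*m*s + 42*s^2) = (m - 4*s)/(m + 6*s)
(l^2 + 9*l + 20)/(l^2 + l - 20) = (l + 4)/(l - 4)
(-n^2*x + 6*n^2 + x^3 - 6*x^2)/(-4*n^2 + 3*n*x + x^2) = (n*x - 6*n + x^2 - 6*x)/(4*n + x)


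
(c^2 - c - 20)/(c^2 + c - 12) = (c - 5)/(c - 3)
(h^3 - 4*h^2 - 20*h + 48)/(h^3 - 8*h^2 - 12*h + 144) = (h - 2)/(h - 6)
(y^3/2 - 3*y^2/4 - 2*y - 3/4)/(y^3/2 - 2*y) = (2*y^3 - 3*y^2 - 8*y - 3)/(2*y*(y^2 - 4))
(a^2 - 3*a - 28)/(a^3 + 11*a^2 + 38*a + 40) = (a - 7)/(a^2 + 7*a + 10)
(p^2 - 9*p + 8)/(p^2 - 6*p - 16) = (p - 1)/(p + 2)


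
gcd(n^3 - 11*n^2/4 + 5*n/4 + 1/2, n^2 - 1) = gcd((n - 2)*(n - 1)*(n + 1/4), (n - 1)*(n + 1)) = n - 1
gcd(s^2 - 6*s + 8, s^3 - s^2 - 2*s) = s - 2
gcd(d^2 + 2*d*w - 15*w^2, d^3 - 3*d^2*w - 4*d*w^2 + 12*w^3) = -d + 3*w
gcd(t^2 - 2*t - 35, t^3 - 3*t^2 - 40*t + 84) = t - 7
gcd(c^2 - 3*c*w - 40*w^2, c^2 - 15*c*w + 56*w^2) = -c + 8*w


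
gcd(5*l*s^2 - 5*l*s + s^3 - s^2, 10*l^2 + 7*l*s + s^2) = 5*l + s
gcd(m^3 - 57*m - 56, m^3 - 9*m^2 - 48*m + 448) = m^2 - m - 56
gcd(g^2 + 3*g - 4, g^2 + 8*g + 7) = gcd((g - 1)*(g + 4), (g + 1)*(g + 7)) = 1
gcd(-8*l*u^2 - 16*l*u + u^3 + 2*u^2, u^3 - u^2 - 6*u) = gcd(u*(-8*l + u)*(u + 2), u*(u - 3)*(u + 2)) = u^2 + 2*u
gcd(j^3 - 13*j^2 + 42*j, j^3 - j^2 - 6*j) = j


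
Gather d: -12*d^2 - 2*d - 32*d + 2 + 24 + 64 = -12*d^2 - 34*d + 90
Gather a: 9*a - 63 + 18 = 9*a - 45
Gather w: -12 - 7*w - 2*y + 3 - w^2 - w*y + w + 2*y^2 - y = -w^2 + w*(-y - 6) + 2*y^2 - 3*y - 9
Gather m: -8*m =-8*m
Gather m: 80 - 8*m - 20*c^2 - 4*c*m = -20*c^2 + m*(-4*c - 8) + 80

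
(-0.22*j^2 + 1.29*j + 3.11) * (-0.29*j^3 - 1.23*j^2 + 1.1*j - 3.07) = 0.0638*j^5 - 0.1035*j^4 - 2.7306*j^3 - 1.7309*j^2 - 0.539299999999999*j - 9.5477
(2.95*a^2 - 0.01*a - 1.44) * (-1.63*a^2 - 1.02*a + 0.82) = -4.8085*a^4 - 2.9927*a^3 + 4.7764*a^2 + 1.4606*a - 1.1808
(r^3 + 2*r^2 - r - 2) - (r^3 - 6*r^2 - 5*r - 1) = 8*r^2 + 4*r - 1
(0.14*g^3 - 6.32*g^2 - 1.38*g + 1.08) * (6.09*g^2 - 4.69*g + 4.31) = 0.8526*g^5 - 39.1454*g^4 + 21.84*g^3 - 14.1898*g^2 - 11.013*g + 4.6548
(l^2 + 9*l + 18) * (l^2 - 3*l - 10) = l^4 + 6*l^3 - 19*l^2 - 144*l - 180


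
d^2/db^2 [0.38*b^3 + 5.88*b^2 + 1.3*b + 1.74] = 2.28*b + 11.76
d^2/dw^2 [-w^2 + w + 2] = -2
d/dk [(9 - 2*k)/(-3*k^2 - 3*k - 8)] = (-6*k^2 + 54*k + 43)/(9*k^4 + 18*k^3 + 57*k^2 + 48*k + 64)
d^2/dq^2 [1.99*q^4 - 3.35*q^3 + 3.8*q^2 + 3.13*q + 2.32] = 23.88*q^2 - 20.1*q + 7.6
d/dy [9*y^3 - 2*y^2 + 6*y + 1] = 27*y^2 - 4*y + 6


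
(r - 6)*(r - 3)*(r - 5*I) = r^3 - 9*r^2 - 5*I*r^2 + 18*r + 45*I*r - 90*I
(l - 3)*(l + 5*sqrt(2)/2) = l^2 - 3*l + 5*sqrt(2)*l/2 - 15*sqrt(2)/2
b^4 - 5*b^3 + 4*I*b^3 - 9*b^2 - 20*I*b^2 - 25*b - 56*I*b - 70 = (b - 7)*(b + 2)*(b - I)*(b + 5*I)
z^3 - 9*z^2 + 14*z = z*(z - 7)*(z - 2)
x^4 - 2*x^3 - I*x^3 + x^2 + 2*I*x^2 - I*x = x*(x - 1)^2*(x - I)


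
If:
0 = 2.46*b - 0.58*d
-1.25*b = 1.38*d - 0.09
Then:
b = 0.01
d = 0.05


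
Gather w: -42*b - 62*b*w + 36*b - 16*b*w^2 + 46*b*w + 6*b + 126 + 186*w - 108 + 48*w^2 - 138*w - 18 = w^2*(48 - 16*b) + w*(48 - 16*b)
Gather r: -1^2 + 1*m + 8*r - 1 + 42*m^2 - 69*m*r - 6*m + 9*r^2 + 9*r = 42*m^2 - 5*m + 9*r^2 + r*(17 - 69*m) - 2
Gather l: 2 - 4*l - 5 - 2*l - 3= -6*l - 6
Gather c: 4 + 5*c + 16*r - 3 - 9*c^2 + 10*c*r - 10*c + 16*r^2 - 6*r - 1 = -9*c^2 + c*(10*r - 5) + 16*r^2 + 10*r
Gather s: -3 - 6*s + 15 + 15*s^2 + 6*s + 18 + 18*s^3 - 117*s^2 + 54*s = 18*s^3 - 102*s^2 + 54*s + 30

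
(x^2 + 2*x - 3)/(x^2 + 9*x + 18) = (x - 1)/(x + 6)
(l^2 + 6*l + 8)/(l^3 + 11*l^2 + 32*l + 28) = (l + 4)/(l^2 + 9*l + 14)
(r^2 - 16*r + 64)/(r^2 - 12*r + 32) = (r - 8)/(r - 4)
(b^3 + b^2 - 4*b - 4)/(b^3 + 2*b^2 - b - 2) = (b - 2)/(b - 1)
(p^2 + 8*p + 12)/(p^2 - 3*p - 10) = (p + 6)/(p - 5)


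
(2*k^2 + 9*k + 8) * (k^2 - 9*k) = 2*k^4 - 9*k^3 - 73*k^2 - 72*k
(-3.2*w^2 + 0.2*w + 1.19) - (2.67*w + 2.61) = -3.2*w^2 - 2.47*w - 1.42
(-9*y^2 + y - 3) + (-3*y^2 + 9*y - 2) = -12*y^2 + 10*y - 5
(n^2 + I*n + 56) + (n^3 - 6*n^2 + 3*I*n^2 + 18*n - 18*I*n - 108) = n^3 - 5*n^2 + 3*I*n^2 + 18*n - 17*I*n - 52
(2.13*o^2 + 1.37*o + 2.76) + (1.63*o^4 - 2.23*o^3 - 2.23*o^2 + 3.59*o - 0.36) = 1.63*o^4 - 2.23*o^3 - 0.1*o^2 + 4.96*o + 2.4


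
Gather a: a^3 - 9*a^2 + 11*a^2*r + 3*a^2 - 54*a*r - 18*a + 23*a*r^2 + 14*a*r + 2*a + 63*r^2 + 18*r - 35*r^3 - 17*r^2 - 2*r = a^3 + a^2*(11*r - 6) + a*(23*r^2 - 40*r - 16) - 35*r^3 + 46*r^2 + 16*r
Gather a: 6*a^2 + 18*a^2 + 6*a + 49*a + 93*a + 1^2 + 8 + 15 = 24*a^2 + 148*a + 24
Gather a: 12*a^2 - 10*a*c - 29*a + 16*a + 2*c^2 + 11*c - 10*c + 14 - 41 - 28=12*a^2 + a*(-10*c - 13) + 2*c^2 + c - 55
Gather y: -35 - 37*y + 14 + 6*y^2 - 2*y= 6*y^2 - 39*y - 21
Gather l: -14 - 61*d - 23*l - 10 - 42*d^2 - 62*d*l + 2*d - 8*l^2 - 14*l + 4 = -42*d^2 - 59*d - 8*l^2 + l*(-62*d - 37) - 20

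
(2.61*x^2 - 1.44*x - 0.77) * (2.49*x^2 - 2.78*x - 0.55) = 6.4989*x^4 - 10.8414*x^3 + 0.650399999999999*x^2 + 2.9326*x + 0.4235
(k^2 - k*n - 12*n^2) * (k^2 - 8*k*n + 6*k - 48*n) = k^4 - 9*k^3*n + 6*k^3 - 4*k^2*n^2 - 54*k^2*n + 96*k*n^3 - 24*k*n^2 + 576*n^3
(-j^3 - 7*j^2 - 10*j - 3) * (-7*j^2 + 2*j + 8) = 7*j^5 + 47*j^4 + 48*j^3 - 55*j^2 - 86*j - 24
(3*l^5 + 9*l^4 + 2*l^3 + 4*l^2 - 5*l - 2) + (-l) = 3*l^5 + 9*l^4 + 2*l^3 + 4*l^2 - 6*l - 2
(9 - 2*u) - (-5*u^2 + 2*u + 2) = 5*u^2 - 4*u + 7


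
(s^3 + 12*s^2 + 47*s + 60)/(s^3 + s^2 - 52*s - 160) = (s + 3)/(s - 8)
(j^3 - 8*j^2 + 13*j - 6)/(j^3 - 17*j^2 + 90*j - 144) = (j^2 - 2*j + 1)/(j^2 - 11*j + 24)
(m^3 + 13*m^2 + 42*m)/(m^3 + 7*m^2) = (m + 6)/m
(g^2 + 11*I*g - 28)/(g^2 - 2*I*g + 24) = (g + 7*I)/(g - 6*I)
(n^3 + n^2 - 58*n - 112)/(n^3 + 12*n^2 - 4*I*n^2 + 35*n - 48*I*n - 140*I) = (n^2 - 6*n - 16)/(n^2 + n*(5 - 4*I) - 20*I)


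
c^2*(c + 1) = c^3 + c^2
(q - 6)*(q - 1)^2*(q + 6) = q^4 - 2*q^3 - 35*q^2 + 72*q - 36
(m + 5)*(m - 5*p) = m^2 - 5*m*p + 5*m - 25*p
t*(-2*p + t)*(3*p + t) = -6*p^2*t + p*t^2 + t^3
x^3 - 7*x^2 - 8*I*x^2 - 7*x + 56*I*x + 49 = (x - 7)*(x - 7*I)*(x - I)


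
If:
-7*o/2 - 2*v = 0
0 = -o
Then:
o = 0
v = 0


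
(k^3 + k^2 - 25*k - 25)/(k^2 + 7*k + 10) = (k^2 - 4*k - 5)/(k + 2)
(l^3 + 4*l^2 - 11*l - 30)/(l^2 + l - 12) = (l^2 + 7*l + 10)/(l + 4)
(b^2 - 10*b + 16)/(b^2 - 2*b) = (b - 8)/b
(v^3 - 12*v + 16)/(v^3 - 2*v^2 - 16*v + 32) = (v - 2)/(v - 4)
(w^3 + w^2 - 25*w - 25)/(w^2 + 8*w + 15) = (w^2 - 4*w - 5)/(w + 3)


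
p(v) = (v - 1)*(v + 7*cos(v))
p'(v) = v + (1 - 7*sin(v))*(v - 1) + 7*cos(v) = v + (1 - v)*(7*sin(v) - 1) + 7*cos(v)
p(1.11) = 0.46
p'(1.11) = 3.64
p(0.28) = -5.05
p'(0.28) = 7.68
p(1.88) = -0.22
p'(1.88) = -5.24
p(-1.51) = 2.72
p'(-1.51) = -21.13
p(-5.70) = -0.96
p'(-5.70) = 19.27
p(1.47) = 1.02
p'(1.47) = -0.63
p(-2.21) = 20.50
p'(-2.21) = -27.63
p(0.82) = -1.01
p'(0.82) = 6.34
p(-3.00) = 39.72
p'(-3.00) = -17.88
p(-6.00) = -5.05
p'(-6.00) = 7.41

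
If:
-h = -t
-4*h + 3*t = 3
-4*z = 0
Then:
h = -3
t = -3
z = 0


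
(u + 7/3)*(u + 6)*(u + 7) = u^3 + 46*u^2/3 + 217*u/3 + 98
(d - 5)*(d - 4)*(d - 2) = d^3 - 11*d^2 + 38*d - 40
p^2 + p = p*(p + 1)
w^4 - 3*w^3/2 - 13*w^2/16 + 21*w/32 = w*(w - 7/4)*(w - 1/2)*(w + 3/4)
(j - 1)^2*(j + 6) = j^3 + 4*j^2 - 11*j + 6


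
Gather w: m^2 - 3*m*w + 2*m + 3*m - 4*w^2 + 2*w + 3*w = m^2 + 5*m - 4*w^2 + w*(5 - 3*m)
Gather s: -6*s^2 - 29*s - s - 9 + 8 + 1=-6*s^2 - 30*s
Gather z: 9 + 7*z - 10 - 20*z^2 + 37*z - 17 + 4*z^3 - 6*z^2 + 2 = 4*z^3 - 26*z^2 + 44*z - 16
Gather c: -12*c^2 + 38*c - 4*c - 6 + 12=-12*c^2 + 34*c + 6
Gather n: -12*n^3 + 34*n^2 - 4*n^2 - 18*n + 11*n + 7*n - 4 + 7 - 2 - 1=-12*n^3 + 30*n^2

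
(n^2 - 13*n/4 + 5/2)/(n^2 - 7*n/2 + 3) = (4*n - 5)/(2*(2*n - 3))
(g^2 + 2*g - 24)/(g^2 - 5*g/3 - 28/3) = 3*(g + 6)/(3*g + 7)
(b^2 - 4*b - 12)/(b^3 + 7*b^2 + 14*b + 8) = (b - 6)/(b^2 + 5*b + 4)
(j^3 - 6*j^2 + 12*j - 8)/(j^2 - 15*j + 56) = (j^3 - 6*j^2 + 12*j - 8)/(j^2 - 15*j + 56)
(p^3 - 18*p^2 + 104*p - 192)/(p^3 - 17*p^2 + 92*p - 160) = (p - 6)/(p - 5)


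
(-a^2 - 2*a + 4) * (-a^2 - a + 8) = a^4 + 3*a^3 - 10*a^2 - 20*a + 32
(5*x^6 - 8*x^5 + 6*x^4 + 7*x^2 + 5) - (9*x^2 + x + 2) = 5*x^6 - 8*x^5 + 6*x^4 - 2*x^2 - x + 3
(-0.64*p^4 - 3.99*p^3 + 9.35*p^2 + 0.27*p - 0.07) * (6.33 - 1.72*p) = 1.1008*p^5 + 2.8116*p^4 - 41.3387*p^3 + 58.7211*p^2 + 1.8295*p - 0.4431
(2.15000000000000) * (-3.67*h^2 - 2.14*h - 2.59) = -7.8905*h^2 - 4.601*h - 5.5685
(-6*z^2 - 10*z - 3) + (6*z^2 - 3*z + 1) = -13*z - 2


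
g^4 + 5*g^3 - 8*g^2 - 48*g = g*(g - 3)*(g + 4)^2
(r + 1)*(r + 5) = r^2 + 6*r + 5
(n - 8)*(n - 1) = n^2 - 9*n + 8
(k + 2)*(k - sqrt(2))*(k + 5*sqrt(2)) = k^3 + 2*k^2 + 4*sqrt(2)*k^2 - 10*k + 8*sqrt(2)*k - 20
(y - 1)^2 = y^2 - 2*y + 1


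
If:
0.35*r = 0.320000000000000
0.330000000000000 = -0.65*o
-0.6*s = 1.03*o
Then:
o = -0.51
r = 0.91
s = 0.87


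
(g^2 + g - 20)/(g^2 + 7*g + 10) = (g - 4)/(g + 2)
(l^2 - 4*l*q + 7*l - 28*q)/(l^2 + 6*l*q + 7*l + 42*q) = (l - 4*q)/(l + 6*q)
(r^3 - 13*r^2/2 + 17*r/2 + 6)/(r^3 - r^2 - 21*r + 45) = (r^2 - 7*r/2 - 2)/(r^2 + 2*r - 15)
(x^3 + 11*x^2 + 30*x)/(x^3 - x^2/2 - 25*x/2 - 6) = 2*x*(x^2 + 11*x + 30)/(2*x^3 - x^2 - 25*x - 12)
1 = 1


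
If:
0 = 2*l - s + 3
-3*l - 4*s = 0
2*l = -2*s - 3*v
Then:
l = -12/11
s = 9/11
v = 2/11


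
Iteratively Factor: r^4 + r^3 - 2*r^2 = (r)*(r^3 + r^2 - 2*r) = r^2*(r^2 + r - 2) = r^2*(r - 1)*(r + 2)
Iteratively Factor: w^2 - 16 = (w + 4)*(w - 4)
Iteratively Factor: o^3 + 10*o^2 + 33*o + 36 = (o + 3)*(o^2 + 7*o + 12) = (o + 3)^2*(o + 4)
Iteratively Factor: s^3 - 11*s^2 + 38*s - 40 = (s - 2)*(s^2 - 9*s + 20) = (s - 5)*(s - 2)*(s - 4)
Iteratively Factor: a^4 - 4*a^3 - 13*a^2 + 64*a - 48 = (a + 4)*(a^3 - 8*a^2 + 19*a - 12) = (a - 3)*(a + 4)*(a^2 - 5*a + 4) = (a - 4)*(a - 3)*(a + 4)*(a - 1)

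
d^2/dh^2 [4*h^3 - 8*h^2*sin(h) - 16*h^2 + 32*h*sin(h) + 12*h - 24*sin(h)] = 8*h^2*sin(h) - 32*sqrt(2)*h*sin(h + pi/4) + 24*h + 8*sin(h) + 64*cos(h) - 32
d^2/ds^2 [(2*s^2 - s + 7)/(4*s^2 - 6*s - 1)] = 8*(8*s^3 + 90*s^2 - 129*s + 72)/(64*s^6 - 288*s^5 + 384*s^4 - 72*s^3 - 96*s^2 - 18*s - 1)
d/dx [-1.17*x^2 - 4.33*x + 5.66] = -2.34*x - 4.33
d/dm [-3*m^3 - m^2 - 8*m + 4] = -9*m^2 - 2*m - 8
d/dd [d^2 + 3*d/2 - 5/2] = 2*d + 3/2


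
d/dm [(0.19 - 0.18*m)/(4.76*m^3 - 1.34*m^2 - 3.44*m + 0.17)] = (1.7136*m^3 - 2.9544*m^2 + 0.5092*m + 0.623)/(22.6576*m^6 - 12.7568*m^5 - 30.9532*m^4 + 10.8376*m^3 + 11.378*m^2 - 1.1696*m + 0.0289)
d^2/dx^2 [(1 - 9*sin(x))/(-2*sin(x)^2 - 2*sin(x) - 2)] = (-9*sin(x)^5 + 13*sin(x)^4 + 75*sin(x)^3 - 70*sin(x) - 18)/(2*(sin(x)^2 + sin(x) + 1)^3)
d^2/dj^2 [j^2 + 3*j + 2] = 2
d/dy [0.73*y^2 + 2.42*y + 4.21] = 1.46*y + 2.42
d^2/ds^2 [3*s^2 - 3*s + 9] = 6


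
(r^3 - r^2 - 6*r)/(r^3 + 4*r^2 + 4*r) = (r - 3)/(r + 2)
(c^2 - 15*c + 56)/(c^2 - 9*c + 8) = (c - 7)/(c - 1)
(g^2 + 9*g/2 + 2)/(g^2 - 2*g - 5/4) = 2*(g + 4)/(2*g - 5)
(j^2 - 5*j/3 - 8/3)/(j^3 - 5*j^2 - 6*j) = (j - 8/3)/(j*(j - 6))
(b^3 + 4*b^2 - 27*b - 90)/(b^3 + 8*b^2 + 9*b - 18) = (b - 5)/(b - 1)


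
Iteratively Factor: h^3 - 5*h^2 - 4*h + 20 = (h - 2)*(h^2 - 3*h - 10) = (h - 2)*(h + 2)*(h - 5)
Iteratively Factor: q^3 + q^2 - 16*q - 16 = (q + 4)*(q^2 - 3*q - 4) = (q - 4)*(q + 4)*(q + 1)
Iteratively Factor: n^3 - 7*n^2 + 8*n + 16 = (n - 4)*(n^2 - 3*n - 4) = (n - 4)*(n + 1)*(n - 4)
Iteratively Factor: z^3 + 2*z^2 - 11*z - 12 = (z - 3)*(z^2 + 5*z + 4) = (z - 3)*(z + 1)*(z + 4)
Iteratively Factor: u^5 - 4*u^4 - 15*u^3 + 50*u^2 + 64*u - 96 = (u + 2)*(u^4 - 6*u^3 - 3*u^2 + 56*u - 48) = (u + 2)*(u + 3)*(u^3 - 9*u^2 + 24*u - 16) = (u - 1)*(u + 2)*(u + 3)*(u^2 - 8*u + 16) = (u - 4)*(u - 1)*(u + 2)*(u + 3)*(u - 4)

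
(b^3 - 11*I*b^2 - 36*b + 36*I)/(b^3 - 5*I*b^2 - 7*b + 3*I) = (b^2 - 8*I*b - 12)/(b^2 - 2*I*b - 1)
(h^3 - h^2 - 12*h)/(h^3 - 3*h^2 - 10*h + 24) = h/(h - 2)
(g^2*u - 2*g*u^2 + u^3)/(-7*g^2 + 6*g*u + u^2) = u*(-g + u)/(7*g + u)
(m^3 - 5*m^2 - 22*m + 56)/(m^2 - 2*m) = m - 3 - 28/m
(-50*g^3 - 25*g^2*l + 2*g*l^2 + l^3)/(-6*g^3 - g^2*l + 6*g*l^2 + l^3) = (50*g^3 + 25*g^2*l - 2*g*l^2 - l^3)/(6*g^3 + g^2*l - 6*g*l^2 - l^3)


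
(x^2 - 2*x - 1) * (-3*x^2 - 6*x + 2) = -3*x^4 + 17*x^2 + 2*x - 2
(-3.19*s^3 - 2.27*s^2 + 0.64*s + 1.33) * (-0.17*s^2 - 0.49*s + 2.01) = 0.5423*s^5 + 1.949*s^4 - 5.4084*s^3 - 5.1024*s^2 + 0.6347*s + 2.6733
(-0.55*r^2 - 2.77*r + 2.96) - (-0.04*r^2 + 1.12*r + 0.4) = -0.51*r^2 - 3.89*r + 2.56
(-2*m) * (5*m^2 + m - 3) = -10*m^3 - 2*m^2 + 6*m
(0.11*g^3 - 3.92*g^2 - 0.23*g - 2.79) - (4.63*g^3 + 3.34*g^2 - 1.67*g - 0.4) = -4.52*g^3 - 7.26*g^2 + 1.44*g - 2.39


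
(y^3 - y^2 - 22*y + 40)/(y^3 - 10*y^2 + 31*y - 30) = (y^2 + y - 20)/(y^2 - 8*y + 15)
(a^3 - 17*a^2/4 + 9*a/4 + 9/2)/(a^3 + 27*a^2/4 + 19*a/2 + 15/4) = (a^2 - 5*a + 6)/(a^2 + 6*a + 5)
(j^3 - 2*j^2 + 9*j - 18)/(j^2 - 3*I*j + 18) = (j^2 - j*(2 + 3*I) + 6*I)/(j - 6*I)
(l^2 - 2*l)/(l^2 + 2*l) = (l - 2)/(l + 2)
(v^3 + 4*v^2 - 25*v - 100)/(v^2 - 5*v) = v + 9 + 20/v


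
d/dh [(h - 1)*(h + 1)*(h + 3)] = 3*h^2 + 6*h - 1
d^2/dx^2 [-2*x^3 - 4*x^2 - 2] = -12*x - 8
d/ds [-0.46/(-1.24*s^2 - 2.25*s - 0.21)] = (-1.1408*s - 1.035)/(1.24*s^2 + 2.25*s + 0.21)^2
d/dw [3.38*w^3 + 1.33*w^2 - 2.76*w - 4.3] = 10.14*w^2 + 2.66*w - 2.76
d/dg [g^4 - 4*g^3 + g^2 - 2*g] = 4*g^3 - 12*g^2 + 2*g - 2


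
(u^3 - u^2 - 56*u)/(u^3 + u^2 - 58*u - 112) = u/(u + 2)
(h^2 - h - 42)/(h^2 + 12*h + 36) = (h - 7)/(h + 6)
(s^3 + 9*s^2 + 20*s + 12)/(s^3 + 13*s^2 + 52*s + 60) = (s + 1)/(s + 5)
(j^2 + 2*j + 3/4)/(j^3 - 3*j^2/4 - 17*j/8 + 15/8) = 2*(2*j + 1)/(4*j^2 - 9*j + 5)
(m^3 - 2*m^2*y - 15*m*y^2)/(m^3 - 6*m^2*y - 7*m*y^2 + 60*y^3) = m/(m - 4*y)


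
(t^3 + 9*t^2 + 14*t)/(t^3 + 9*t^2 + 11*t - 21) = t*(t + 2)/(t^2 + 2*t - 3)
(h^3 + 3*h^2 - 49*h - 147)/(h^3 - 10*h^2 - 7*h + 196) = (h^2 + 10*h + 21)/(h^2 - 3*h - 28)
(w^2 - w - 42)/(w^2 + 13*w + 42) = (w - 7)/(w + 7)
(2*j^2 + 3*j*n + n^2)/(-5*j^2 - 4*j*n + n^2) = (-2*j - n)/(5*j - n)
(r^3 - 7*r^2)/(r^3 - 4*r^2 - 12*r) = r*(7 - r)/(-r^2 + 4*r + 12)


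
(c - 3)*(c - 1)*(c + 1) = c^3 - 3*c^2 - c + 3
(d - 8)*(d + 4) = d^2 - 4*d - 32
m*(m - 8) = m^2 - 8*m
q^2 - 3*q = q*(q - 3)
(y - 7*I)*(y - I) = y^2 - 8*I*y - 7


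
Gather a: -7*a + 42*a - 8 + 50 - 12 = 35*a + 30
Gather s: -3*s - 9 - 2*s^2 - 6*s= -2*s^2 - 9*s - 9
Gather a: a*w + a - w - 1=a*(w + 1) - w - 1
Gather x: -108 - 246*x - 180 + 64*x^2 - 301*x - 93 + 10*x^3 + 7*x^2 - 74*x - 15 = 10*x^3 + 71*x^2 - 621*x - 396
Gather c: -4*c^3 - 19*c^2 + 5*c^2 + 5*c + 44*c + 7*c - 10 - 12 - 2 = -4*c^3 - 14*c^2 + 56*c - 24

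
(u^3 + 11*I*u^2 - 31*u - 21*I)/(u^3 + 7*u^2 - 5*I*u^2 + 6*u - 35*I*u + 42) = (u^2 + 10*I*u - 21)/(u^2 + u*(7 - 6*I) - 42*I)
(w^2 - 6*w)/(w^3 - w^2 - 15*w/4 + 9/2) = 4*w*(w - 6)/(4*w^3 - 4*w^2 - 15*w + 18)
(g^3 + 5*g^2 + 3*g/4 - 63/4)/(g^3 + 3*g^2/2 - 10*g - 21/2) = (2*g^2 + 3*g - 9)/(2*(g^2 - 2*g - 3))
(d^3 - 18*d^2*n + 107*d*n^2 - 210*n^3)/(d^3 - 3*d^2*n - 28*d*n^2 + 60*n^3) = (d^2 - 12*d*n + 35*n^2)/(d^2 + 3*d*n - 10*n^2)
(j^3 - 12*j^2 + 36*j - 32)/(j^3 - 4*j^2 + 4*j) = (j - 8)/j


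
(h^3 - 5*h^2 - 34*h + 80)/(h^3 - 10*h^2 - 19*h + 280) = (h - 2)/(h - 7)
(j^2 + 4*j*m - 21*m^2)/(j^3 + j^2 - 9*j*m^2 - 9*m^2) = (j + 7*m)/(j^2 + 3*j*m + j + 3*m)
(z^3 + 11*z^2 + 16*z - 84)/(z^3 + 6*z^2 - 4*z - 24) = (z + 7)/(z + 2)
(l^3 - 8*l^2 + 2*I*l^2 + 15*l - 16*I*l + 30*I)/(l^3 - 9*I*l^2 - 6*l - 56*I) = (l^2 - 8*l + 15)/(l^2 - 11*I*l - 28)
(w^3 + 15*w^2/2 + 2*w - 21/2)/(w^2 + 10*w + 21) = (2*w^2 + w - 3)/(2*(w + 3))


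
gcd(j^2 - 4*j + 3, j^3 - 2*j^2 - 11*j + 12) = j - 1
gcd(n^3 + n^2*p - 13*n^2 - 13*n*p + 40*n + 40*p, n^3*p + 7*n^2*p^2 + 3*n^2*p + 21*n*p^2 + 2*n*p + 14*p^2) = 1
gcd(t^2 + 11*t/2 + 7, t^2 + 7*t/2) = t + 7/2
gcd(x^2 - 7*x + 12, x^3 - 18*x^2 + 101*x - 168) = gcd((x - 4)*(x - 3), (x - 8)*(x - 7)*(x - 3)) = x - 3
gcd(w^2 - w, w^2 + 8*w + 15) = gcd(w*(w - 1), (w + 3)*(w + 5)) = 1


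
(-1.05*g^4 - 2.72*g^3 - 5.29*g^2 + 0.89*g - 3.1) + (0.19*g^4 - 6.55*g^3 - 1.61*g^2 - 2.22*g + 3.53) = -0.86*g^4 - 9.27*g^3 - 6.9*g^2 - 1.33*g + 0.43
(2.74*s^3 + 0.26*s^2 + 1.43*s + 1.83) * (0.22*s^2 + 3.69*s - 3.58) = 0.6028*s^5 + 10.1678*s^4 - 8.5352*s^3 + 4.7485*s^2 + 1.6333*s - 6.5514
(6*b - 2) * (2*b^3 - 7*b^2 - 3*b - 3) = 12*b^4 - 46*b^3 - 4*b^2 - 12*b + 6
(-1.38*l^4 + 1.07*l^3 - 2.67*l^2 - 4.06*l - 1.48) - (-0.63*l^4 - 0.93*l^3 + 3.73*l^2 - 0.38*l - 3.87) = -0.75*l^4 + 2.0*l^3 - 6.4*l^2 - 3.68*l + 2.39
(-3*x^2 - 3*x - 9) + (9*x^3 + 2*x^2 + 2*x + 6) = 9*x^3 - x^2 - x - 3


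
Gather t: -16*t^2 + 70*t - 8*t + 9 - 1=-16*t^2 + 62*t + 8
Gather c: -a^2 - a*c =-a^2 - a*c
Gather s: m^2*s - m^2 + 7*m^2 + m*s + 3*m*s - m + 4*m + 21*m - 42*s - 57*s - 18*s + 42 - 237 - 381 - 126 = 6*m^2 + 24*m + s*(m^2 + 4*m - 117) - 702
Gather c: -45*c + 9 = 9 - 45*c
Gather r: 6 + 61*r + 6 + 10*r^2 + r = 10*r^2 + 62*r + 12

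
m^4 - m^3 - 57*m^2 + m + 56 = (m - 8)*(m - 1)*(m + 1)*(m + 7)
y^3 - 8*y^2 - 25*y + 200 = (y - 8)*(y - 5)*(y + 5)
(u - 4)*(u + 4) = u^2 - 16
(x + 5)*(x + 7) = x^2 + 12*x + 35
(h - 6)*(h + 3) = h^2 - 3*h - 18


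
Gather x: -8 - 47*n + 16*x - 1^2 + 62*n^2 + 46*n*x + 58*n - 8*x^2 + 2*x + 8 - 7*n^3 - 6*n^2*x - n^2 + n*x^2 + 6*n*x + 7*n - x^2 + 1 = -7*n^3 + 61*n^2 + 18*n + x^2*(n - 9) + x*(-6*n^2 + 52*n + 18)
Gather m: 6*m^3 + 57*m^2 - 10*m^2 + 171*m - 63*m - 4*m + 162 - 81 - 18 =6*m^3 + 47*m^2 + 104*m + 63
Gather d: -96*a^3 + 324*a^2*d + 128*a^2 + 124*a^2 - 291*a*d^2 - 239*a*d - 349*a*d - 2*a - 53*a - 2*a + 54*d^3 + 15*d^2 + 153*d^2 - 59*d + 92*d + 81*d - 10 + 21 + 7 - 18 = -96*a^3 + 252*a^2 - 57*a + 54*d^3 + d^2*(168 - 291*a) + d*(324*a^2 - 588*a + 114)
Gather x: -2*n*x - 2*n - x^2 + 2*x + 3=-2*n - x^2 + x*(2 - 2*n) + 3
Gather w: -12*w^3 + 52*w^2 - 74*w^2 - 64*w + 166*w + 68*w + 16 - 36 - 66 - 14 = -12*w^3 - 22*w^2 + 170*w - 100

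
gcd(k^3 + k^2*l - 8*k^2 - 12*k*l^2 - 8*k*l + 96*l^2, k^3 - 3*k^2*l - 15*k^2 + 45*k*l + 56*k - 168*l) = k^2 - 3*k*l - 8*k + 24*l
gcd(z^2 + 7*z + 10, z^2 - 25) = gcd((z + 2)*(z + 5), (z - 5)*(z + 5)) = z + 5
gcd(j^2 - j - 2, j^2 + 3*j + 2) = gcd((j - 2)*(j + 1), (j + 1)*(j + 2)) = j + 1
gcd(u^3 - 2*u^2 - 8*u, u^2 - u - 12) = u - 4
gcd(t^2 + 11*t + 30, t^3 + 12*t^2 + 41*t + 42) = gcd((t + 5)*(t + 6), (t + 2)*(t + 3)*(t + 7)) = 1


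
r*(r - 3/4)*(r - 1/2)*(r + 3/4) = r^4 - r^3/2 - 9*r^2/16 + 9*r/32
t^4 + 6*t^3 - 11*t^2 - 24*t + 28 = (t - 2)*(t - 1)*(t + 2)*(t + 7)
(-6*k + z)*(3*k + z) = -18*k^2 - 3*k*z + z^2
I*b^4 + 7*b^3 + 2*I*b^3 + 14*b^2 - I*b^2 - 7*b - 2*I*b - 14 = (b - 1)*(b + 2)*(b - 7*I)*(I*b + I)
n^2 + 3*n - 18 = (n - 3)*(n + 6)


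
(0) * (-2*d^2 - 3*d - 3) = 0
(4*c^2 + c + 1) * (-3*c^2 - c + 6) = -12*c^4 - 7*c^3 + 20*c^2 + 5*c + 6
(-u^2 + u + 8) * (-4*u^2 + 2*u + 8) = 4*u^4 - 6*u^3 - 38*u^2 + 24*u + 64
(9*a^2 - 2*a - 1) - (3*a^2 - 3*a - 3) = 6*a^2 + a + 2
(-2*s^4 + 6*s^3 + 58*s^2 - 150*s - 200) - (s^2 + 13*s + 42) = -2*s^4 + 6*s^3 + 57*s^2 - 163*s - 242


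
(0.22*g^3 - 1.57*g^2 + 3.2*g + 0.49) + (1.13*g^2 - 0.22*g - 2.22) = 0.22*g^3 - 0.44*g^2 + 2.98*g - 1.73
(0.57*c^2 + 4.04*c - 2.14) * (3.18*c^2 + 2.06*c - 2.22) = 1.8126*c^4 + 14.0214*c^3 + 0.251799999999999*c^2 - 13.3772*c + 4.7508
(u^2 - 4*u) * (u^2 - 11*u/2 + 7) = u^4 - 19*u^3/2 + 29*u^2 - 28*u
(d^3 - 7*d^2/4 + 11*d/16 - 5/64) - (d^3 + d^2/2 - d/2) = -9*d^2/4 + 19*d/16 - 5/64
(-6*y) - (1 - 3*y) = -3*y - 1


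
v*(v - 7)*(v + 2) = v^3 - 5*v^2 - 14*v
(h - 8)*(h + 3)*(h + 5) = h^3 - 49*h - 120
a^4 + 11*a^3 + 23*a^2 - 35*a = a*(a - 1)*(a + 5)*(a + 7)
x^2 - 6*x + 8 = (x - 4)*(x - 2)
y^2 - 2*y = y*(y - 2)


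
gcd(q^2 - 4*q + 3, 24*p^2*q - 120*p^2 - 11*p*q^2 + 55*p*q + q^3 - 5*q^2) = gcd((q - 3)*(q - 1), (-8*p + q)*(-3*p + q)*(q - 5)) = 1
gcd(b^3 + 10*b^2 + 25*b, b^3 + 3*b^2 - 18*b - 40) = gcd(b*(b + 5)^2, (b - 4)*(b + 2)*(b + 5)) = b + 5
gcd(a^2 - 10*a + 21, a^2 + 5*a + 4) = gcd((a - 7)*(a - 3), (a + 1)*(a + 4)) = 1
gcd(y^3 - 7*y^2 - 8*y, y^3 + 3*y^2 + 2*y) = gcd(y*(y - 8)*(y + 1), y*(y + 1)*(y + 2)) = y^2 + y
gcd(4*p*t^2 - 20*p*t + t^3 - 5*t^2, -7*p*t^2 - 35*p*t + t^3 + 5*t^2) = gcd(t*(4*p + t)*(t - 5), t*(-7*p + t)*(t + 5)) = t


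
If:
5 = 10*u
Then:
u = 1/2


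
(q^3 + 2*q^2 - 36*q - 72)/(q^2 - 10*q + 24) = (q^2 + 8*q + 12)/(q - 4)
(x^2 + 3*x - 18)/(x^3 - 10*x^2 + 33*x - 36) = (x + 6)/(x^2 - 7*x + 12)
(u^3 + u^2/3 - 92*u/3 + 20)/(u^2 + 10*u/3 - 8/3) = (u^2 + u - 30)/(u + 4)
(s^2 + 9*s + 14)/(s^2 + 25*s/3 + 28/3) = 3*(s + 2)/(3*s + 4)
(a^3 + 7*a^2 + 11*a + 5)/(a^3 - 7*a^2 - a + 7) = (a^2 + 6*a + 5)/(a^2 - 8*a + 7)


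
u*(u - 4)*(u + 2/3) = u^3 - 10*u^2/3 - 8*u/3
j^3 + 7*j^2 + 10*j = j*(j + 2)*(j + 5)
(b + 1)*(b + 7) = b^2 + 8*b + 7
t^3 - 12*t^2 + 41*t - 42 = (t - 7)*(t - 3)*(t - 2)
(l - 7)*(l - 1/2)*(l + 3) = l^3 - 9*l^2/2 - 19*l + 21/2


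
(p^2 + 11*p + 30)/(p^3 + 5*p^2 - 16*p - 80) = (p + 6)/(p^2 - 16)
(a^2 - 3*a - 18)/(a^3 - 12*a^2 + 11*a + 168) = (a - 6)/(a^2 - 15*a + 56)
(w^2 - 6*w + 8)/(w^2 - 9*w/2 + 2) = 2*(w - 2)/(2*w - 1)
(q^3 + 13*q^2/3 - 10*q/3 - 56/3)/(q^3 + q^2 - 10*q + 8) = (q + 7/3)/(q - 1)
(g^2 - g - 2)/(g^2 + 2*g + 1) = (g - 2)/(g + 1)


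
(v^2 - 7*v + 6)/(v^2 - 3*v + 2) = (v - 6)/(v - 2)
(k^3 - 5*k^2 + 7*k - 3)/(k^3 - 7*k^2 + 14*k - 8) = (k^2 - 4*k + 3)/(k^2 - 6*k + 8)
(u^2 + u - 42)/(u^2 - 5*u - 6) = (u + 7)/(u + 1)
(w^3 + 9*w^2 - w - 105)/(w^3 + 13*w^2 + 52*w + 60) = (w^2 + 4*w - 21)/(w^2 + 8*w + 12)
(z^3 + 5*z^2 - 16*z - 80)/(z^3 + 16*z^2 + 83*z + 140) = (z - 4)/(z + 7)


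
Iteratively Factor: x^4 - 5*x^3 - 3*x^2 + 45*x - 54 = (x - 3)*(x^3 - 2*x^2 - 9*x + 18) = (x - 3)*(x + 3)*(x^2 - 5*x + 6) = (x - 3)*(x - 2)*(x + 3)*(x - 3)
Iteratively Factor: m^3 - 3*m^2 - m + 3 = (m - 1)*(m^2 - 2*m - 3) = (m - 1)*(m + 1)*(m - 3)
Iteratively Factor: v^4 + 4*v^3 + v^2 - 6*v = (v + 3)*(v^3 + v^2 - 2*v) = (v - 1)*(v + 3)*(v^2 + 2*v) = (v - 1)*(v + 2)*(v + 3)*(v)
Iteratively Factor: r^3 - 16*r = (r)*(r^2 - 16) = r*(r + 4)*(r - 4)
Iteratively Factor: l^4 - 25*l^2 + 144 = (l + 3)*(l^3 - 3*l^2 - 16*l + 48) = (l + 3)*(l + 4)*(l^2 - 7*l + 12) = (l - 4)*(l + 3)*(l + 4)*(l - 3)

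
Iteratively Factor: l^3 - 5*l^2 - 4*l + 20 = (l - 2)*(l^2 - 3*l - 10) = (l - 2)*(l + 2)*(l - 5)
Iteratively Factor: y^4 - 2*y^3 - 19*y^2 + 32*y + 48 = (y + 1)*(y^3 - 3*y^2 - 16*y + 48) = (y - 4)*(y + 1)*(y^2 + y - 12) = (y - 4)*(y - 3)*(y + 1)*(y + 4)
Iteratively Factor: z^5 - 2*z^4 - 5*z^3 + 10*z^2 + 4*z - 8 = (z - 2)*(z^4 - 5*z^2 + 4) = (z - 2)*(z - 1)*(z^3 + z^2 - 4*z - 4) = (z - 2)^2*(z - 1)*(z^2 + 3*z + 2) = (z - 2)^2*(z - 1)*(z + 2)*(z + 1)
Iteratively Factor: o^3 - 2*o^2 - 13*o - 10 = (o - 5)*(o^2 + 3*o + 2) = (o - 5)*(o + 2)*(o + 1)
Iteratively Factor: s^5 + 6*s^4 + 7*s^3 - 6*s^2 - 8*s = (s + 1)*(s^4 + 5*s^3 + 2*s^2 - 8*s) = (s + 1)*(s + 2)*(s^3 + 3*s^2 - 4*s) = s*(s + 1)*(s + 2)*(s^2 + 3*s - 4) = s*(s + 1)*(s + 2)*(s + 4)*(s - 1)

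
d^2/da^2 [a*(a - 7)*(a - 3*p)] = 6*a - 6*p - 14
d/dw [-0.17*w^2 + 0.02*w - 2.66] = 0.02 - 0.34*w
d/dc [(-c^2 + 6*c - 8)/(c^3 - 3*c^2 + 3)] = (3*c*(c - 2)*(c^2 - 6*c + 8) + 2*(3 - c)*(c^3 - 3*c^2 + 3))/(c^3 - 3*c^2 + 3)^2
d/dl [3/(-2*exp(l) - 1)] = 6*exp(l)/(2*exp(l) + 1)^2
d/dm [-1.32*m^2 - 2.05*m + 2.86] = -2.64*m - 2.05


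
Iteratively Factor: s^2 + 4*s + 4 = (s + 2)*(s + 2)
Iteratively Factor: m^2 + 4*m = (m)*(m + 4)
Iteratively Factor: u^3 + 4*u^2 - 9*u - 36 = (u + 4)*(u^2 - 9) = (u + 3)*(u + 4)*(u - 3)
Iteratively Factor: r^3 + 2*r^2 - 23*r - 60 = (r + 4)*(r^2 - 2*r - 15) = (r - 5)*(r + 4)*(r + 3)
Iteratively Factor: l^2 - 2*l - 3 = (l - 3)*(l + 1)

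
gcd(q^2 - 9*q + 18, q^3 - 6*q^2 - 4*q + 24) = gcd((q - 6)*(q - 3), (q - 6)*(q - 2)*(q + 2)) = q - 6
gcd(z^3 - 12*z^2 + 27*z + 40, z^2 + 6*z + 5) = z + 1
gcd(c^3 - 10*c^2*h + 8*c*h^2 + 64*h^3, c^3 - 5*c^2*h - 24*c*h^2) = c - 8*h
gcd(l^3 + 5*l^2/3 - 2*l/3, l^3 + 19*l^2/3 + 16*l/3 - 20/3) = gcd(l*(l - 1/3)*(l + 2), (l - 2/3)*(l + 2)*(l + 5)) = l + 2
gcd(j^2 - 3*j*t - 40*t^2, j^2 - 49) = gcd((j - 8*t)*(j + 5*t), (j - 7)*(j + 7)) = 1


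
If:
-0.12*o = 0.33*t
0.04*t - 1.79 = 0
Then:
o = -123.06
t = 44.75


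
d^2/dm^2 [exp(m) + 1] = exp(m)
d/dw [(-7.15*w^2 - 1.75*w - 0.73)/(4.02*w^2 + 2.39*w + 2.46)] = (-10.0535*w^2 - 29.3088*w - 2.5603)/(16.1604*w^4 + 19.2156*w^3 + 25.4905*w^2 + 11.7588*w + 6.0516)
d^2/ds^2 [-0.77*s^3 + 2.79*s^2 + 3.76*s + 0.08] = 5.58 - 4.62*s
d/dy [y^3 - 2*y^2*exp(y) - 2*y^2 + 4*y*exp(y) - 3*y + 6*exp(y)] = -2*y^2*exp(y) + 3*y^2 - 4*y + 10*exp(y) - 3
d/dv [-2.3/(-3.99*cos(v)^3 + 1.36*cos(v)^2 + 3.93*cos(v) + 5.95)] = (27.531*cos(v)^2 - 6.256*cos(v) - 9.039)*sin(v)/(-3.99*cos(v)^3 + 1.36*cos(v)^2 + 3.93*cos(v) + 5.95)^2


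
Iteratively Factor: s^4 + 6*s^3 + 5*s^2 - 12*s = (s + 4)*(s^3 + 2*s^2 - 3*s) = s*(s + 4)*(s^2 + 2*s - 3) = s*(s + 3)*(s + 4)*(s - 1)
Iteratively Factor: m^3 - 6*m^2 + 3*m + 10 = (m - 2)*(m^2 - 4*m - 5) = (m - 2)*(m + 1)*(m - 5)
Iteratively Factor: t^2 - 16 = (t + 4)*(t - 4)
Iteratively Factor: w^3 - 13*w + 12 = (w + 4)*(w^2 - 4*w + 3) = (w - 1)*(w + 4)*(w - 3)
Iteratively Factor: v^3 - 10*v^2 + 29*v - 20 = (v - 4)*(v^2 - 6*v + 5) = (v - 4)*(v - 1)*(v - 5)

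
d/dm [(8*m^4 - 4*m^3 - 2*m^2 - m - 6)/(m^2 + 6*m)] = (16*m^5 + 140*m^4 - 48*m^3 - 11*m^2 + 12*m + 36)/(m^2*(m^2 + 12*m + 36))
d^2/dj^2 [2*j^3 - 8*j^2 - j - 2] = 12*j - 16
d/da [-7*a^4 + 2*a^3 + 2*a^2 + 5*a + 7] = -28*a^3 + 6*a^2 + 4*a + 5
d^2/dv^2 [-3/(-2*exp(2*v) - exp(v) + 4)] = 3*(2*(4*exp(v) + 1)^2*exp(v) - (8*exp(v) + 1)*(2*exp(2*v) + exp(v) - 4))*exp(v)/(2*exp(2*v) + exp(v) - 4)^3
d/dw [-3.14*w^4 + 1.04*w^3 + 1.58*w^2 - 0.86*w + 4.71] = -12.56*w^3 + 3.12*w^2 + 3.16*w - 0.86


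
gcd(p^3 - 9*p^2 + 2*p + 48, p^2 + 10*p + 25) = 1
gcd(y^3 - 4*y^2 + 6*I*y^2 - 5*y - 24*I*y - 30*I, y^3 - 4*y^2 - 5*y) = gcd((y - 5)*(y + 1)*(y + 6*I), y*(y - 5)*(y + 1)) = y^2 - 4*y - 5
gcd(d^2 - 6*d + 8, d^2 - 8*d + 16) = d - 4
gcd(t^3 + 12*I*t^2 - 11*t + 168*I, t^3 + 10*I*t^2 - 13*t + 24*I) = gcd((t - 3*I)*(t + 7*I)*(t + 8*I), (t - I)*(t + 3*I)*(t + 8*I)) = t + 8*I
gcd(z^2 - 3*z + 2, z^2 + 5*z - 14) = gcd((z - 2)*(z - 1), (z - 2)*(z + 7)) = z - 2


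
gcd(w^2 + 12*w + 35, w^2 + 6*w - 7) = w + 7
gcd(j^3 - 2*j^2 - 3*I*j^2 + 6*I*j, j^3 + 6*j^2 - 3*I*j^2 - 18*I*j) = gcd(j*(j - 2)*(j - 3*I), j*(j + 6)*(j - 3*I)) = j^2 - 3*I*j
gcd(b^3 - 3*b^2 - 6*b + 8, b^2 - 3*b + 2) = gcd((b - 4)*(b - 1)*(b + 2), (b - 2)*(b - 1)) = b - 1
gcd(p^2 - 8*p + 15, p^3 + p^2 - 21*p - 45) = p - 5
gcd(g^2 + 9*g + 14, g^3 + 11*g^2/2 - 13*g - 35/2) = g + 7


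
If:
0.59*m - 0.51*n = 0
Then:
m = 0.864406779661017*n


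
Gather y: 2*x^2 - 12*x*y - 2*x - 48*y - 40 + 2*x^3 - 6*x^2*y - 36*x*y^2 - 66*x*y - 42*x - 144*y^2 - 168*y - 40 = 2*x^3 + 2*x^2 - 44*x + y^2*(-36*x - 144) + y*(-6*x^2 - 78*x - 216) - 80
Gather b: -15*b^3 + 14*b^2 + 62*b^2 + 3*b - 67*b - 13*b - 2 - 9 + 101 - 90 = -15*b^3 + 76*b^2 - 77*b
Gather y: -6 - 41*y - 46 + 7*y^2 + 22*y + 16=7*y^2 - 19*y - 36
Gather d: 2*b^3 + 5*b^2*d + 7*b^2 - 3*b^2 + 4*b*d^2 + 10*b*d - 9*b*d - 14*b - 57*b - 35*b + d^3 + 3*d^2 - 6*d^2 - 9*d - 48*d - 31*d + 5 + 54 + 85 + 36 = 2*b^3 + 4*b^2 - 106*b + d^3 + d^2*(4*b - 3) + d*(5*b^2 + b - 88) + 180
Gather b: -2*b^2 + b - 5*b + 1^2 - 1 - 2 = -2*b^2 - 4*b - 2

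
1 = 1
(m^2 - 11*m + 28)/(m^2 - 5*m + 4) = (m - 7)/(m - 1)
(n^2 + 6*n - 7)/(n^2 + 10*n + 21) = (n - 1)/(n + 3)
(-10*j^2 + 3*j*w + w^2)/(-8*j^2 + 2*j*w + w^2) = (5*j + w)/(4*j + w)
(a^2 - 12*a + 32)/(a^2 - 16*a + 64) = (a - 4)/(a - 8)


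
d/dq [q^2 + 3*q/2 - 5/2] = 2*q + 3/2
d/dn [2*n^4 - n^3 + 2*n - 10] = 8*n^3 - 3*n^2 + 2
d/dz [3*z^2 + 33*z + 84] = 6*z + 33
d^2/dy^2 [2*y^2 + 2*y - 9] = 4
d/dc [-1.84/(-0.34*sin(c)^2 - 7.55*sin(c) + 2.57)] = -(1.2512*sin(c) + 13.892)*cos(c)/(0.34*sin(c)^2 + 7.55*sin(c) - 2.57)^2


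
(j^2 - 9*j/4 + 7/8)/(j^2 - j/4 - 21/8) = (2*j - 1)/(2*j + 3)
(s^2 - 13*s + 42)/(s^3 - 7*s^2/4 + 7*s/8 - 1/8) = 8*(s^2 - 13*s + 42)/(8*s^3 - 14*s^2 + 7*s - 1)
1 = 1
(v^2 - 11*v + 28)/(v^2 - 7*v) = (v - 4)/v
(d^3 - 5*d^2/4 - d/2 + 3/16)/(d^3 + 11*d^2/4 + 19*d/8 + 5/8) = (8*d^2 - 14*d + 3)/(2*(4*d^2 + 9*d + 5))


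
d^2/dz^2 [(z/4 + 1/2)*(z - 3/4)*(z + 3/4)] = 3*z/2 + 1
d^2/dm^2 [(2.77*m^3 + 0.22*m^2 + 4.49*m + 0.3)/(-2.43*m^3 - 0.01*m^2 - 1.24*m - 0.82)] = (-2.46353400000001*m^6 - 108.998622*m^5 + 48.299166*m^4 + 24.610786*m^3 + 85.048956*m^2 - 7.39002*m + 7.917368)/(14.348907*m^9 + 0.177147*m^8 + 21.966957*m^7 + 14.706847*m^6 + 11.329032*m^5 + 14.871318*m^4 + 6.869428*m^3 + 3.802668*m^2 + 2.501328*m + 0.551368)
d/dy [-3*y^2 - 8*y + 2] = -6*y - 8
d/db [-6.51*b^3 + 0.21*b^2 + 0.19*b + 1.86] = -19.53*b^2 + 0.42*b + 0.19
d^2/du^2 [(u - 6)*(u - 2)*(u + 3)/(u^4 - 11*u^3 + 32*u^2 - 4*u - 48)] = 2*(u^3 + 9*u^2 - 15*u + 27)/(u^6 - 9*u^5 + 15*u^4 + 45*u^3 - 60*u^2 - 144*u - 64)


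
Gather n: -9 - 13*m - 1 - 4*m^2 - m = -4*m^2 - 14*m - 10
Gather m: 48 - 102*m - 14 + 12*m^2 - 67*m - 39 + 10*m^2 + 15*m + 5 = 22*m^2 - 154*m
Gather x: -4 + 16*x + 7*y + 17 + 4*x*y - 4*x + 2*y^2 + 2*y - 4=x*(4*y + 12) + 2*y^2 + 9*y + 9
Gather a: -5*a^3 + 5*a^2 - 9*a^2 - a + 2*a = -5*a^3 - 4*a^2 + a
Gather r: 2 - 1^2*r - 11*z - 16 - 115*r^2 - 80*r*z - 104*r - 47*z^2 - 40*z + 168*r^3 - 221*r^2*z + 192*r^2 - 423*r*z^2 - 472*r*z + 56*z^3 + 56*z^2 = 168*r^3 + r^2*(77 - 221*z) + r*(-423*z^2 - 552*z - 105) + 56*z^3 + 9*z^2 - 51*z - 14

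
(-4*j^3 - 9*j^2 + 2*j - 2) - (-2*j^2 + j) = -4*j^3 - 7*j^2 + j - 2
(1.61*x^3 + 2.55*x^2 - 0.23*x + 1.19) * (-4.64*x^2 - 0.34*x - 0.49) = -7.4704*x^5 - 12.3794*x^4 - 0.5887*x^3 - 6.6929*x^2 - 0.2919*x - 0.5831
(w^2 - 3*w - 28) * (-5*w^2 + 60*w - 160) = -5*w^4 + 75*w^3 - 200*w^2 - 1200*w + 4480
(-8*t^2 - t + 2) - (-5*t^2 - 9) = -3*t^2 - t + 11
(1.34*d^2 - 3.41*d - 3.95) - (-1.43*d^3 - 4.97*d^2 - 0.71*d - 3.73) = 1.43*d^3 + 6.31*d^2 - 2.7*d - 0.22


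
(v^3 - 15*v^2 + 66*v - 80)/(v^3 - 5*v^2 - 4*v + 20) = (v - 8)/(v + 2)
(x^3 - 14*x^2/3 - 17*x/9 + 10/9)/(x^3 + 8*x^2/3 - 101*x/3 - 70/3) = (x - 1/3)/(x + 7)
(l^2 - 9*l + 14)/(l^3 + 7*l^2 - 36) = (l - 7)/(l^2 + 9*l + 18)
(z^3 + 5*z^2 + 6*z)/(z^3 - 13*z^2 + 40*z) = (z^2 + 5*z + 6)/(z^2 - 13*z + 40)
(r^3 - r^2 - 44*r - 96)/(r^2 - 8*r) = r + 7 + 12/r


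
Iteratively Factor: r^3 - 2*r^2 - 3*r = (r + 1)*(r^2 - 3*r) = r*(r + 1)*(r - 3)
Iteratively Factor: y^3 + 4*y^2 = (y + 4)*(y^2) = y*(y + 4)*(y)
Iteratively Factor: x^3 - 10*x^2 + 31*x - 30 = (x - 3)*(x^2 - 7*x + 10) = (x - 3)*(x - 2)*(x - 5)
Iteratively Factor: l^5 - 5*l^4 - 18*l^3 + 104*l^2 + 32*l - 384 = (l - 3)*(l^4 - 2*l^3 - 24*l^2 + 32*l + 128) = (l - 3)*(l + 4)*(l^3 - 6*l^2 + 32) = (l - 3)*(l + 2)*(l + 4)*(l^2 - 8*l + 16) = (l - 4)*(l - 3)*(l + 2)*(l + 4)*(l - 4)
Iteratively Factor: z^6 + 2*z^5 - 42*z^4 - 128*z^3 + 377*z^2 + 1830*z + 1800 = (z - 5)*(z^5 + 7*z^4 - 7*z^3 - 163*z^2 - 438*z - 360) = (z - 5)*(z + 2)*(z^4 + 5*z^3 - 17*z^2 - 129*z - 180) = (z - 5)*(z + 2)*(z + 3)*(z^3 + 2*z^2 - 23*z - 60) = (z - 5)*(z + 2)*(z + 3)*(z + 4)*(z^2 - 2*z - 15) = (z - 5)^2*(z + 2)*(z + 3)*(z + 4)*(z + 3)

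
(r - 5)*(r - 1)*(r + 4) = r^3 - 2*r^2 - 19*r + 20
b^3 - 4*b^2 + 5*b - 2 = (b - 2)*(b - 1)^2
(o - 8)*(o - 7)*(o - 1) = o^3 - 16*o^2 + 71*o - 56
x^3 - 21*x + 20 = (x - 4)*(x - 1)*(x + 5)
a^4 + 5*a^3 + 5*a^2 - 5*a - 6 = (a - 1)*(a + 1)*(a + 2)*(a + 3)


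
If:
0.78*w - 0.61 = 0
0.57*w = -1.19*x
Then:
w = 0.78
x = -0.37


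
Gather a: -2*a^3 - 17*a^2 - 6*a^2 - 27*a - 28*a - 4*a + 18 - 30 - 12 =-2*a^3 - 23*a^2 - 59*a - 24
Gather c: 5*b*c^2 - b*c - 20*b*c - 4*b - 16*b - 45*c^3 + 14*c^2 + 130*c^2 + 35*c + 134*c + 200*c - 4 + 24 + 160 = -20*b - 45*c^3 + c^2*(5*b + 144) + c*(369 - 21*b) + 180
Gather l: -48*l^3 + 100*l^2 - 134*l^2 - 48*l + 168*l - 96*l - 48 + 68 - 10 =-48*l^3 - 34*l^2 + 24*l + 10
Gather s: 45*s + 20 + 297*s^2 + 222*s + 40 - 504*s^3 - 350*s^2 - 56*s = -504*s^3 - 53*s^2 + 211*s + 60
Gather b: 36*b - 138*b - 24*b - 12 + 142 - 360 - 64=-126*b - 294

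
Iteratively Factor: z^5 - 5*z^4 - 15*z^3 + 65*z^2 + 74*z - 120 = (z - 4)*(z^4 - z^3 - 19*z^2 - 11*z + 30) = (z - 5)*(z - 4)*(z^3 + 4*z^2 + z - 6) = (z - 5)*(z - 4)*(z + 2)*(z^2 + 2*z - 3) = (z - 5)*(z - 4)*(z + 2)*(z + 3)*(z - 1)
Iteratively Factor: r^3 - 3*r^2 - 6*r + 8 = (r - 1)*(r^2 - 2*r - 8) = (r - 1)*(r + 2)*(r - 4)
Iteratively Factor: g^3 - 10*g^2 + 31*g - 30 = (g - 2)*(g^2 - 8*g + 15) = (g - 3)*(g - 2)*(g - 5)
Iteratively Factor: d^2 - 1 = (d - 1)*(d + 1)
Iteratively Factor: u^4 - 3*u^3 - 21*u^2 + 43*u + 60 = (u + 1)*(u^3 - 4*u^2 - 17*u + 60) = (u - 3)*(u + 1)*(u^2 - u - 20) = (u - 5)*(u - 3)*(u + 1)*(u + 4)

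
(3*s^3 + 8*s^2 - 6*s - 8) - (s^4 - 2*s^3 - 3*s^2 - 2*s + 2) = -s^4 + 5*s^3 + 11*s^2 - 4*s - 10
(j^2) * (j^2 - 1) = j^4 - j^2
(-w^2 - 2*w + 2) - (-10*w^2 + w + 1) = 9*w^2 - 3*w + 1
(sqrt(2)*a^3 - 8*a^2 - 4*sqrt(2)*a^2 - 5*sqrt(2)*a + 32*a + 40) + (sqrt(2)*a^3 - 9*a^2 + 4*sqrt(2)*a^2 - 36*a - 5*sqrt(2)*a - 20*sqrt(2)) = 2*sqrt(2)*a^3 - 17*a^2 - 10*sqrt(2)*a - 4*a - 20*sqrt(2) + 40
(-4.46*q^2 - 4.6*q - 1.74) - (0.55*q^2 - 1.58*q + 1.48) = -5.01*q^2 - 3.02*q - 3.22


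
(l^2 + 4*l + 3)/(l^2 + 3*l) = (l + 1)/l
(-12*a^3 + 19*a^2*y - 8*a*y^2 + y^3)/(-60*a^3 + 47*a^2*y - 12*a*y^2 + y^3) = (-a + y)/(-5*a + y)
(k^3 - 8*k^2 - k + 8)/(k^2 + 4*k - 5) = (k^2 - 7*k - 8)/(k + 5)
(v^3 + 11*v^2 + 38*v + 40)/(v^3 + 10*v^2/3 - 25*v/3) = 3*(v^2 + 6*v + 8)/(v*(3*v - 5))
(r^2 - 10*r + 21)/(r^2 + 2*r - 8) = (r^2 - 10*r + 21)/(r^2 + 2*r - 8)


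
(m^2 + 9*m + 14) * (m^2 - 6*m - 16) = m^4 + 3*m^3 - 56*m^2 - 228*m - 224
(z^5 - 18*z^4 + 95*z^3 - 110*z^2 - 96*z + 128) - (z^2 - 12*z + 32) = z^5 - 18*z^4 + 95*z^3 - 111*z^2 - 84*z + 96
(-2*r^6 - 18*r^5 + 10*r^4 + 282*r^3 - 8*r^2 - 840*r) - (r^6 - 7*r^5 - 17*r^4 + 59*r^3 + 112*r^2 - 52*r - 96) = -3*r^6 - 11*r^5 + 27*r^4 + 223*r^3 - 120*r^2 - 788*r + 96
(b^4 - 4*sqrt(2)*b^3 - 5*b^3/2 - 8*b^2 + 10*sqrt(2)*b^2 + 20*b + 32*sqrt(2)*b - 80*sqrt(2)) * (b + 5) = b^5 - 4*sqrt(2)*b^4 + 5*b^4/2 - 41*b^3/2 - 10*sqrt(2)*b^3 - 20*b^2 + 82*sqrt(2)*b^2 + 100*b + 80*sqrt(2)*b - 400*sqrt(2)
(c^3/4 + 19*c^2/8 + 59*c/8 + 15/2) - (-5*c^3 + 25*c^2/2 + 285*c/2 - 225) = 21*c^3/4 - 81*c^2/8 - 1081*c/8 + 465/2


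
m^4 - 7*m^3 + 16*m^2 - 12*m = m*(m - 3)*(m - 2)^2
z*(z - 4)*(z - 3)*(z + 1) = z^4 - 6*z^3 + 5*z^2 + 12*z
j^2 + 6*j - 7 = (j - 1)*(j + 7)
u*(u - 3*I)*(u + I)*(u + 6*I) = u^4 + 4*I*u^3 + 15*u^2 + 18*I*u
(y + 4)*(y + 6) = y^2 + 10*y + 24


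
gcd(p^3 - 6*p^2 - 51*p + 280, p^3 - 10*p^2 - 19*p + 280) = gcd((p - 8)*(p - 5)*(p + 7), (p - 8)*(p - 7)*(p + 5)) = p - 8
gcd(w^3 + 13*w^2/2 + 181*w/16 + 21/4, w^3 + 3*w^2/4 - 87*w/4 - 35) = w^2 + 23*w/4 + 7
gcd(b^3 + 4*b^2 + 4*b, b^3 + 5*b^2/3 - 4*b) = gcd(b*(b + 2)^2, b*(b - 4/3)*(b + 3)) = b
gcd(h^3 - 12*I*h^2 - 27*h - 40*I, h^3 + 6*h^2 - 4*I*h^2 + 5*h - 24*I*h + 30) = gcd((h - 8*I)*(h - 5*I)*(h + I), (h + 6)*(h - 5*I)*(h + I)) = h^2 - 4*I*h + 5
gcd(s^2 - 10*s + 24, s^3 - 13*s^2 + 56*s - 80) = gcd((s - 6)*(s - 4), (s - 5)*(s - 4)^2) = s - 4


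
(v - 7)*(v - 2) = v^2 - 9*v + 14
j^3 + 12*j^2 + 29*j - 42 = (j - 1)*(j + 6)*(j + 7)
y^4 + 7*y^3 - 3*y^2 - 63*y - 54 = (y - 3)*(y + 1)*(y + 3)*(y + 6)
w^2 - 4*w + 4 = (w - 2)^2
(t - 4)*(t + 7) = t^2 + 3*t - 28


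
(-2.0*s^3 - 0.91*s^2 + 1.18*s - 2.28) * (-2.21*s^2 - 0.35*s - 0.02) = 4.42*s^5 + 2.7111*s^4 - 2.2493*s^3 + 4.644*s^2 + 0.7744*s + 0.0456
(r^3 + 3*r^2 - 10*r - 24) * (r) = r^4 + 3*r^3 - 10*r^2 - 24*r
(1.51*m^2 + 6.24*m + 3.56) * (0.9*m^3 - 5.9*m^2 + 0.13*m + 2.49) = 1.359*m^5 - 3.293*m^4 - 33.4157*m^3 - 16.4329*m^2 + 16.0004*m + 8.8644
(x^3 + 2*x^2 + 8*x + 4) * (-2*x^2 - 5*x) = -2*x^5 - 9*x^4 - 26*x^3 - 48*x^2 - 20*x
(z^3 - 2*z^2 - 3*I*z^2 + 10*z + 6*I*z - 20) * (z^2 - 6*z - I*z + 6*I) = z^5 - 8*z^4 - 4*I*z^4 + 19*z^3 + 32*I*z^3 - 56*z^2 - 58*I*z^2 + 84*z + 80*I*z - 120*I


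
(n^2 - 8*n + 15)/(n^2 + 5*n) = (n^2 - 8*n + 15)/(n*(n + 5))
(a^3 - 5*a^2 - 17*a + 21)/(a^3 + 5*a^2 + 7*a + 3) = (a^2 - 8*a + 7)/(a^2 + 2*a + 1)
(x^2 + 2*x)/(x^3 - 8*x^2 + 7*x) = (x + 2)/(x^2 - 8*x + 7)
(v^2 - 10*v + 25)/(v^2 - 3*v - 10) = (v - 5)/(v + 2)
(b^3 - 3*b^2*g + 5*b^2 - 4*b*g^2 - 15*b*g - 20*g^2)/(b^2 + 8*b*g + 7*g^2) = (b^2 - 4*b*g + 5*b - 20*g)/(b + 7*g)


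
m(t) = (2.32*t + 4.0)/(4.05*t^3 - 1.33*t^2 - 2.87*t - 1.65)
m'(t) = (2.32*t + 4.0)*(-12.15*t^2 + 2.66*t + 2.87)/(4.05*t^3 - 1.33*t^2 - 2.87*t - 1.65)^2 + 2.32/(4.05*t^3 - 1.33*t^2 - 2.87*t - 1.65)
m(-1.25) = -0.14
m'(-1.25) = -0.62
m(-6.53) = 0.01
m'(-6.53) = 0.00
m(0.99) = -3.38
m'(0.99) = -12.84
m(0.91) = -2.64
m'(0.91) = -6.46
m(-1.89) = 0.01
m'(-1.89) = -0.06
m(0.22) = -1.96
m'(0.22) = 1.43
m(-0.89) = -0.64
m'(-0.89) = -2.73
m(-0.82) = -0.87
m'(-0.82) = -3.63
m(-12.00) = 0.00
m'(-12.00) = 0.00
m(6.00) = 0.02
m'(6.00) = -0.01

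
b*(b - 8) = b^2 - 8*b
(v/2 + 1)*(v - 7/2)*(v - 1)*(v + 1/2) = v^4/2 - v^3 - 27*v^2/8 + 17*v/8 + 7/4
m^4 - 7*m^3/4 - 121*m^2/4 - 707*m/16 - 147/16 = (m - 7)*(m + 1/4)*(m + 3/2)*(m + 7/2)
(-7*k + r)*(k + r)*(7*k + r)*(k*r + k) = -49*k^4*r - 49*k^4 - 49*k^3*r^2 - 49*k^3*r + k^2*r^3 + k^2*r^2 + k*r^4 + k*r^3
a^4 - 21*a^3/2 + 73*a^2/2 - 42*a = a*(a - 4)*(a - 7/2)*(a - 3)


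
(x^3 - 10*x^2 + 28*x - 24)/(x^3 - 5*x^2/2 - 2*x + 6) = 2*(x - 6)/(2*x + 3)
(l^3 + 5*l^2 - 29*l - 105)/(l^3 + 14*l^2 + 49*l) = (l^2 - 2*l - 15)/(l*(l + 7))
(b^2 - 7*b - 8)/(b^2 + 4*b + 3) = (b - 8)/(b + 3)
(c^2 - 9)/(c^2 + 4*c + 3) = (c - 3)/(c + 1)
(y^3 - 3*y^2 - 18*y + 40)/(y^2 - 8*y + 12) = (y^2 - y - 20)/(y - 6)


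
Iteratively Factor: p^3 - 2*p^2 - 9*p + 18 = (p - 2)*(p^2 - 9) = (p - 3)*(p - 2)*(p + 3)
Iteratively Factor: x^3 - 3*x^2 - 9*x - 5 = (x + 1)*(x^2 - 4*x - 5) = (x + 1)^2*(x - 5)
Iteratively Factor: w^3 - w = (w + 1)*(w^2 - w) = w*(w + 1)*(w - 1)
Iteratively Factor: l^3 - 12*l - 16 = (l - 4)*(l^2 + 4*l + 4) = (l - 4)*(l + 2)*(l + 2)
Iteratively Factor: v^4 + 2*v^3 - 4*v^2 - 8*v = (v - 2)*(v^3 + 4*v^2 + 4*v) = (v - 2)*(v + 2)*(v^2 + 2*v) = (v - 2)*(v + 2)^2*(v)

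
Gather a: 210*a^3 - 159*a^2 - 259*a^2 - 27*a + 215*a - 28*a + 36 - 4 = 210*a^3 - 418*a^2 + 160*a + 32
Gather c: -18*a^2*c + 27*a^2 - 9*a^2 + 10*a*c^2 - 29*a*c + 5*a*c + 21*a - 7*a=18*a^2 + 10*a*c^2 + 14*a + c*(-18*a^2 - 24*a)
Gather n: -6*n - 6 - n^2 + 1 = -n^2 - 6*n - 5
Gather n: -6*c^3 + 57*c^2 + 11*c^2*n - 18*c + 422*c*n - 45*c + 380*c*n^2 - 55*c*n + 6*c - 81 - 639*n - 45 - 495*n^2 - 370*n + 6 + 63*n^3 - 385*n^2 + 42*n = -6*c^3 + 57*c^2 - 57*c + 63*n^3 + n^2*(380*c - 880) + n*(11*c^2 + 367*c - 967) - 120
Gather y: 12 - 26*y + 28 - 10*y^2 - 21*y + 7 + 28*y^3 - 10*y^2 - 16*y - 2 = 28*y^3 - 20*y^2 - 63*y + 45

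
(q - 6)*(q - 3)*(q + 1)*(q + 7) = q^4 - q^3 - 47*q^2 + 81*q + 126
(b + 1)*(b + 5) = b^2 + 6*b + 5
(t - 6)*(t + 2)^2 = t^3 - 2*t^2 - 20*t - 24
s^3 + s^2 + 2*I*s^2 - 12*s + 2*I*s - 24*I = (s - 3)*(s + 4)*(s + 2*I)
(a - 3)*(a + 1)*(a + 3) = a^3 + a^2 - 9*a - 9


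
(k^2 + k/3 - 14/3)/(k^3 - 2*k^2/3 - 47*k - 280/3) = (k - 2)/(k^2 - 3*k - 40)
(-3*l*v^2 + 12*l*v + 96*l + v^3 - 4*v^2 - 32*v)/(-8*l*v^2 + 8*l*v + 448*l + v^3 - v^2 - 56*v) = (-3*l*v - 12*l + v^2 + 4*v)/(-8*l*v - 56*l + v^2 + 7*v)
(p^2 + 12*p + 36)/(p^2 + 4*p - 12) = (p + 6)/(p - 2)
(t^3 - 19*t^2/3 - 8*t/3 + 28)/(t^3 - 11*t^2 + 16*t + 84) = (t - 7/3)/(t - 7)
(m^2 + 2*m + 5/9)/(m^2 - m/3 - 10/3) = (m + 1/3)/(m - 2)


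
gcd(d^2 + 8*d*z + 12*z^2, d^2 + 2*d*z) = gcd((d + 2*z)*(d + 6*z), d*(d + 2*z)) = d + 2*z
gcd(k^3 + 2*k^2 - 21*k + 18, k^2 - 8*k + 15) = k - 3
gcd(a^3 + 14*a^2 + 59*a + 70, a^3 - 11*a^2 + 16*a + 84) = a + 2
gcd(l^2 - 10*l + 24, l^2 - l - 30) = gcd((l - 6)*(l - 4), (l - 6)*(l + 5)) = l - 6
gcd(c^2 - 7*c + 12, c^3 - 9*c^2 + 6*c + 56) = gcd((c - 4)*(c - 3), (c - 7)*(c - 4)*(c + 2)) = c - 4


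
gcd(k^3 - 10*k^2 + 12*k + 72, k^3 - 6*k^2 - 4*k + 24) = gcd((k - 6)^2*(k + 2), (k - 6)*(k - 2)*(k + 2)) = k^2 - 4*k - 12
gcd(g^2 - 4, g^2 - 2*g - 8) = g + 2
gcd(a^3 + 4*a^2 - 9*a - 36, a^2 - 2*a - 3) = a - 3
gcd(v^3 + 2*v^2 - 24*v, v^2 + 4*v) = v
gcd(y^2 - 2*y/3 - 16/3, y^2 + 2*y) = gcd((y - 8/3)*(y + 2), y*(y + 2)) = y + 2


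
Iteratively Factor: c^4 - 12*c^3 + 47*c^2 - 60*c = (c)*(c^3 - 12*c^2 + 47*c - 60) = c*(c - 5)*(c^2 - 7*c + 12) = c*(c - 5)*(c - 4)*(c - 3)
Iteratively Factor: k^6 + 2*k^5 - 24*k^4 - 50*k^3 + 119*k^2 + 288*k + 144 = (k + 3)*(k^5 - k^4 - 21*k^3 + 13*k^2 + 80*k + 48) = (k - 3)*(k + 3)*(k^4 + 2*k^3 - 15*k^2 - 32*k - 16) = (k - 3)*(k + 1)*(k + 3)*(k^3 + k^2 - 16*k - 16) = (k - 4)*(k - 3)*(k + 1)*(k + 3)*(k^2 + 5*k + 4) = (k - 4)*(k - 3)*(k + 1)^2*(k + 3)*(k + 4)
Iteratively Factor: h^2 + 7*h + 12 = (h + 3)*(h + 4)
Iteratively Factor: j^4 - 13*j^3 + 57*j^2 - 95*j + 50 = (j - 5)*(j^3 - 8*j^2 + 17*j - 10) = (j - 5)^2*(j^2 - 3*j + 2) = (j - 5)^2*(j - 2)*(j - 1)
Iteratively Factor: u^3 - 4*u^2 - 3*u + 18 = (u - 3)*(u^2 - u - 6) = (u - 3)^2*(u + 2)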